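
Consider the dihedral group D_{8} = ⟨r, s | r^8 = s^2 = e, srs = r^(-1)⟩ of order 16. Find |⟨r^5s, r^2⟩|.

8

|⟨r^5s⟩| = 2 and |⟨r^2⟩| = 4, so |H| is a multiple of lcm(2, 4) = 4 and divides |G| = 16.
Closing under the operation: H = {e, r^2, r^4, r^6, rs, r^3s, r^5s, r^7s}, so |H| = 8.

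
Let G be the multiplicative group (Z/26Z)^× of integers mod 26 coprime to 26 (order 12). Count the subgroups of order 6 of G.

|G| = 12 and 6 | 12, so subgroups of order 6 are possible by Lagrange.
The subgroups of order 6 are: {1, 3, 9, 17, 23, 25}.
So G has 1 subgroup of order 6.

1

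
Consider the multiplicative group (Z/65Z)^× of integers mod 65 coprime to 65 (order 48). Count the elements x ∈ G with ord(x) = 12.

Enumerating element orders in G gives 24 elements of order 12.

24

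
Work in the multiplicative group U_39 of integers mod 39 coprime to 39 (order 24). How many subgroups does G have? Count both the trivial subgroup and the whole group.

16

|G| = 24, so by Lagrange every subgroup order divides 24. Divisors: 1, 2, 3, 4, 6, 8, 12, 24.
Subgroups by order — order 1: 1; order 2: 3; order 3: 1; order 4: 3; order 6: 3; order 8: 1; order 12: 3; order 24: 1.
Total: 1 + 3 + 1 + 3 + 3 + 1 + 3 + 1 = 16.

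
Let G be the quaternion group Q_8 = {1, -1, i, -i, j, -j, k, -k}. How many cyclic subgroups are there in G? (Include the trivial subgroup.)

Group the elements of G by the cyclic subgroup they generate; each cyclic subgroup of order d accounts for φ(d) elements.
Cyclic subgroups by order — order 1: 1; order 2: 1; order 4: 3.
Total: 5.

5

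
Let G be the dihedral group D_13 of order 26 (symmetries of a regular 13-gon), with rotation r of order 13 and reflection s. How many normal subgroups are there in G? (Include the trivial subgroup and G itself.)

G has 16 subgroups. Checking conjugation-invariance by order — order 1: 1/1 normal; order 2: 0/13 normal; order 13: 1/1 normal; order 26: 1/1 normal.
Total normal subgroups: 3.

3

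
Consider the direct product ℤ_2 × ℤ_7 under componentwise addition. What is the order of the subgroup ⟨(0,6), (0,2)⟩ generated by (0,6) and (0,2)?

7

|⟨(0,6)⟩| = 7 and |⟨(0,2)⟩| = 7, so |H| is a multiple of lcm(7, 7) = 7 and divides |G| = 14.
Closing under the operation: H = {(0,0), (0,1), (0,2), (0,3), (0,4), (0,5), (0,6)}, so |H| = 7.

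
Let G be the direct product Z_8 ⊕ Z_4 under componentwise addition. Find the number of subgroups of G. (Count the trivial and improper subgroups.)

22

|G| = 32, so by Lagrange every subgroup order divides 32. Divisors: 1, 2, 4, 8, 16, 32.
Subgroups by order — order 1: 1; order 2: 3; order 4: 7; order 8: 7; order 16: 3; order 32: 1.
Total: 1 + 3 + 7 + 7 + 3 + 1 = 22.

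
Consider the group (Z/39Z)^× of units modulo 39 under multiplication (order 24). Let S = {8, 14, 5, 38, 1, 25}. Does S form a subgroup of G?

Closure fails: 5 · 38 = 34 ∉ S. So S is not a subgroup.

No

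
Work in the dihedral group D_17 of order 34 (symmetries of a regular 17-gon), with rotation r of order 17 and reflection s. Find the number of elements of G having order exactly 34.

No element of G has order 34 (even though 34 | 34).

0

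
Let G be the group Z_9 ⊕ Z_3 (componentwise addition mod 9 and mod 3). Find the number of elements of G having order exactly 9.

An element (a,b) has order lcm(ord(a), ord(b)); count pairs with lcm equal to 9.
Enumerating gives 18 such elements.

18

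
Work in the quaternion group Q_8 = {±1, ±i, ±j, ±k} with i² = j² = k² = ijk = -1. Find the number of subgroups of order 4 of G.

|G| = 8 and 4 | 8, so subgroups of order 4 are possible by Lagrange.
The subgroups of order 4 are: {1, -1, i, -i}; {1, -1, j, -j}; {1, -1, k, -k}.
So G has 3 subgroups of order 4.

3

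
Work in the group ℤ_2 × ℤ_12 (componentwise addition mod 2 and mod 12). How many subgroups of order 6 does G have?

3

|G| = 24 and 6 | 24, so subgroups of order 6 are possible by Lagrange.
The subgroups of order 6 are: {(0,0), (0,2), (0,4), (0,6), (0,8), (0,10)}; {(0,0), (0,4), (0,8), (1,0), (1,4), (1,8)}; {(0,0), (0,4), (0,8), (1,2), (1,6), (1,10)}.
So G has 3 subgroups of order 6.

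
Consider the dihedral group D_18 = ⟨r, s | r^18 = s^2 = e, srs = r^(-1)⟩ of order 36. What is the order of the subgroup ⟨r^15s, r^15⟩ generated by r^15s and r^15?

|⟨r^15s⟩| = 2 and |⟨r^15⟩| = 6, so |H| is a multiple of lcm(2, 6) = 6 and divides |G| = 36.
Closing under the operation: H = {e, r^3, r^6, r^9, r^12, r^15, s, r^3s, r^6s, r^9s, r^12s, r^15s}, so |H| = 12.

12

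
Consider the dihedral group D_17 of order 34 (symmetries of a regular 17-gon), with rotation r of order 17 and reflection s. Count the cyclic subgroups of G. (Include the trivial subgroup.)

A cyclic subgroup of order d is generated by each of its φ(d) elements of order d, so the cyclic subgroups of order d number (#elements of order d)/φ(d).
Cyclic subgroups by order — order 1: 1; order 2: 17; order 17: 1.
Total: 19.

19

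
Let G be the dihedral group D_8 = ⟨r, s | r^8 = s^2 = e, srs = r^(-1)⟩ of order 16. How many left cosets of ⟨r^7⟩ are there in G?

|⟨r^7⟩| = 8 and |G| = 16.
By Lagrange, [G : H] = |G|/|H| = 16/8 = 2.

2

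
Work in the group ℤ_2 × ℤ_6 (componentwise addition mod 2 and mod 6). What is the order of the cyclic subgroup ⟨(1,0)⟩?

The order of (1,0) in Z_2 × Z_6 is lcm(ord(1) in Z_2, ord(0) in Z_6).
ord(1) = 2 and ord(0) = 1, so |⟨(1,0)⟩| = lcm(2, 1) = 2.

2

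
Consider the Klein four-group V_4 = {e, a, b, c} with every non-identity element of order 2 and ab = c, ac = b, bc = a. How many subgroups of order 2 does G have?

3

|G| = 4 and 2 | 4, so subgroups of order 2 are possible by Lagrange.
The subgroups of order 2 are: {e, a}; {e, b}; {e, c}.
So G has 3 subgroups of order 2.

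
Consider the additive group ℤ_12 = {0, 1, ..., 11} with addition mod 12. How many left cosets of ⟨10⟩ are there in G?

2

|⟨10⟩| = 6 and |G| = 12.
By Lagrange, [G : H] = |G|/|H| = 12/6 = 2.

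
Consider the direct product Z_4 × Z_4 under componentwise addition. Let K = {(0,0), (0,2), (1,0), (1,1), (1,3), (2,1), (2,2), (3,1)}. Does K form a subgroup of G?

(1,0) ∈ K but its inverse (3,0) ∉ K, so K is not a subgroup.

No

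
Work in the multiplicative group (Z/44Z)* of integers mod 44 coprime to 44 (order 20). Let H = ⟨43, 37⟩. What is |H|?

|⟨43⟩| = 2 and |⟨37⟩| = 5, so |H| is a multiple of lcm(2, 5) = 10 and divides |G| = 20.
Closing under the operation: H = {1, 5, 7, 9, 19, 25, 35, 37, 39, 43}, so |H| = 10.

10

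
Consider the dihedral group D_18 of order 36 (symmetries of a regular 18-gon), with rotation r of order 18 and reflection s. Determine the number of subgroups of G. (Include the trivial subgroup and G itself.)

45

|G| = 36, so by Lagrange every subgroup order divides 36. Divisors: 1, 2, 3, 4, 6, 9, 12, 18, 36.
Subgroups by order — order 1: 1; order 2: 19; order 3: 1; order 4: 9; order 6: 7; order 9: 1; order 12: 3; order 18: 3; order 36: 1.
Total: 1 + 19 + 1 + 9 + 7 + 1 + 3 + 3 + 1 = 45.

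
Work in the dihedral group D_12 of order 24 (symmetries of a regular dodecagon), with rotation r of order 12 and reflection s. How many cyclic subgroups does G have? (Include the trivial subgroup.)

18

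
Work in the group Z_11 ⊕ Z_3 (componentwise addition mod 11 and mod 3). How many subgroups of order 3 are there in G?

1

|G| = 33 and 3 | 33, so subgroups of order 3 are possible by Lagrange.
The subgroups of order 3 are: {(0,0), (0,1), (0,2)}.
So G has 1 subgroup of order 3.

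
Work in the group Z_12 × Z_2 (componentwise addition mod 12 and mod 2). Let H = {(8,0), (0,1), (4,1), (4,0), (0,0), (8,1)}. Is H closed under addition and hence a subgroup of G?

|H| = 6 divides |G| = 24, consistent with Lagrange.
H contains the identity, every element's inverse is in H, and H is closed under +: it is a subgroup.
In fact H = ⟨(4,1)⟩.

Yes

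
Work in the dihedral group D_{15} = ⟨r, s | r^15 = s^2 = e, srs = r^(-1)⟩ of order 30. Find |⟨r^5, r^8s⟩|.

6

|⟨r^5⟩| = 3 and |⟨r^8s⟩| = 2, so |H| is a multiple of lcm(3, 2) = 6 and divides |G| = 30.
Closing under the operation: H = {e, r^5, r^10, r^3s, r^8s, r^13s}, so |H| = 6.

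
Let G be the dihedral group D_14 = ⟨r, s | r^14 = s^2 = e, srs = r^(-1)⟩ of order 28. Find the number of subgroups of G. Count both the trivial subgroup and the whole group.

28

|G| = 28, so by Lagrange every subgroup order divides 28. Divisors: 1, 2, 4, 7, 14, 28.
Subgroups by order — order 1: 1; order 2: 15; order 4: 7; order 7: 1; order 14: 3; order 28: 1.
Total: 1 + 15 + 7 + 1 + 3 + 1 = 28.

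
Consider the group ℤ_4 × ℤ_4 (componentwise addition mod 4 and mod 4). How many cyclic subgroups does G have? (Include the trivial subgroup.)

Each element a generates a cyclic subgroup ⟨a⟩; distinct elements may generate the same one (a cyclic group of order d has φ(d) generators).
Cyclic subgroups by order — order 1: 1; order 2: 3; order 4: 6.
Total: 10.

10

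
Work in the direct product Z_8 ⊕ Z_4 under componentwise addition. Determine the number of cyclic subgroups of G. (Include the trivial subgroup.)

A cyclic subgroup of order d is generated by each of its φ(d) elements of order d, so the cyclic subgroups of order d number (#elements of order d)/φ(d).
Cyclic subgroups by order — order 1: 1; order 2: 3; order 4: 6; order 8: 4.
Total: 14.

14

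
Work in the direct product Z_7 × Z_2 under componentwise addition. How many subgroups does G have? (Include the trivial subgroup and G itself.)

|G| = 14, so by Lagrange every subgroup order divides 14. Divisors: 1, 2, 7, 14.
Subgroups by order — order 1: 1; order 2: 1; order 7: 1; order 14: 1.
Total: 1 + 1 + 1 + 1 = 4.

4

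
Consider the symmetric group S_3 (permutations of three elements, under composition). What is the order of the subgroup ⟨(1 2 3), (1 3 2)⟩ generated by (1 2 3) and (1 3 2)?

|⟨(1 2 3)⟩| = 3 and |⟨(1 3 2)⟩| = 3, so |H| is a multiple of lcm(3, 3) = 3 and divides |G| = 6.
Closing under the operation: H = {e, (1 2 3), (1 3 2)}, so |H| = 3.

3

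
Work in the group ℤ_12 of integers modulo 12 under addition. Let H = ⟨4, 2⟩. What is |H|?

|⟨4⟩| = 3 and |⟨2⟩| = 6, so |H| is a multiple of lcm(3, 6) = 6 and divides |G| = 12.
Closing under the operation: H = {0, 2, 4, 6, 8, 10}, so |H| = 6.

6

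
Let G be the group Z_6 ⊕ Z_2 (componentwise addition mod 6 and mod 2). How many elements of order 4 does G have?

An element (a,b) has order lcm(ord(a), ord(b)); count pairs with lcm equal to 4.
Enumerating gives 0 such elements.

0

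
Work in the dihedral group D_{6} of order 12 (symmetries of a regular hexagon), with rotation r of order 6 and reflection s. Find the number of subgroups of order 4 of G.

3

|G| = 12 and 4 | 12, so subgroups of order 4 are possible by Lagrange.
The subgroups of order 4 are: {e, r^3, r^2s, r^5s}; {e, r^3, s, r^3s}; {e, r^3, rs, r^4s}.
So G has 3 subgroups of order 4.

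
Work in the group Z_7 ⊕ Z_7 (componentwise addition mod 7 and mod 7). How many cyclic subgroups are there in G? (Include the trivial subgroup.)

9

A cyclic subgroup of order d is generated by each of its φ(d) elements of order d, so the cyclic subgroups of order d number (#elements of order d)/φ(d).
Cyclic subgroups by order — order 1: 1; order 7: 8.
Total: 9.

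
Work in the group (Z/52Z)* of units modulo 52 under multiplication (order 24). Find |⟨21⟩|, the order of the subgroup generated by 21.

Compute successive powers of 21 mod 52: 21, 25, 5, 1; 21^4 ≡ 1 (mod 52).
So |⟨21⟩| = 4.

4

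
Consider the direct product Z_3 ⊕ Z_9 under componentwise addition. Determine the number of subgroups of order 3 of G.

|G| = 27 and 3 | 27, so subgroups of order 3 are possible by Lagrange.
The subgroups of order 3 are: {(0,0), (0,3), (0,6)}; {(0,0), (1,0), (2,0)}; {(0,0), (1,3), (2,6)}; {(0,0), (1,6), (2,3)}.
So G has 4 subgroups of order 3.

4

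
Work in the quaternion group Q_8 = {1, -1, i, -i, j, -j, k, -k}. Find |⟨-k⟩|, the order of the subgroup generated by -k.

4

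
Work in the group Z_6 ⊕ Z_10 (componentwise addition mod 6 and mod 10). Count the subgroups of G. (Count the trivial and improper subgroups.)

20

|G| = 60, so by Lagrange every subgroup order divides 60. Divisors: 1, 2, 3, 4, 5, 6, 10, 12, 15, 20, 30, 60.
Subgroups by order — order 1: 1; order 2: 3; order 3: 1; order 4: 1; order 5: 1; order 6: 3; order 10: 3; order 12: 1; order 15: 1; order 20: 1; order 30: 3; order 60: 1.
Total: 1 + 3 + 1 + 1 + 1 + 3 + 3 + 1 + 1 + 1 + 3 + 1 = 20.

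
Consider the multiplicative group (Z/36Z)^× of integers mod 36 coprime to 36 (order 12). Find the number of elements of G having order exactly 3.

2

The elements of order 3 are: 13, 25.
That's 2.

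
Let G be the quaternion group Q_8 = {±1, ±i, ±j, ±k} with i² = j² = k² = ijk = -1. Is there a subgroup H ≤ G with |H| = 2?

Yes

2 | 8. A subgroup of order 2 is {1, -1}.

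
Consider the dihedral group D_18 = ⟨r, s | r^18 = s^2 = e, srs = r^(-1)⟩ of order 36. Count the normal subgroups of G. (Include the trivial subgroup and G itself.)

G has 45 subgroups. Checking conjugation-invariance by order — order 1: 1/1 normal; order 2: 1/19 normal; order 3: 1/1 normal; order 4: 0/9 normal; order 6: 1/7 normal; order 9: 1/1 normal; order 12: 0/3 normal; order 18: 3/3 normal; order 36: 1/1 normal.
Total normal subgroups: 9.

9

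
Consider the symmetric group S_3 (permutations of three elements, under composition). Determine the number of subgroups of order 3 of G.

1

|G| = 6 and 3 | 6, so subgroups of order 3 are possible by Lagrange.
The subgroups of order 3 are: {e, (1 2 3), (1 3 2)}.
So G has 1 subgroup of order 3.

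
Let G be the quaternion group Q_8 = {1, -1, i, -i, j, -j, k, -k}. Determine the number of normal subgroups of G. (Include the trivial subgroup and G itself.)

G has 6 subgroups. Checking conjugation-invariance by order — order 1: 1/1 normal; order 2: 1/1 normal; order 4: 3/3 normal; order 8: 1/1 normal.
Total normal subgroups: 6.

6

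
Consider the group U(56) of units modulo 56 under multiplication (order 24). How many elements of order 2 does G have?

The elements of order 2 are: 13, 15, 27, 29, 41, 43, 55.
That's 7.

7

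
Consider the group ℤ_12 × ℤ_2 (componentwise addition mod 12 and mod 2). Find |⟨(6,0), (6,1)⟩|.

4

|⟨(6,0)⟩| = 2 and |⟨(6,1)⟩| = 2, so |H| is a multiple of lcm(2, 2) = 2 and divides |G| = 24.
Closing under the operation: H = {(0,0), (0,1), (6,0), (6,1)}, so |H| = 4.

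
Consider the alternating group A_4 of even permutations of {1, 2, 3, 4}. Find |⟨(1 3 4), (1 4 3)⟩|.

3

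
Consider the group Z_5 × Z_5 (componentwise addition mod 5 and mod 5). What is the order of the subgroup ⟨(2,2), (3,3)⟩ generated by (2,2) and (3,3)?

|⟨(2,2)⟩| = 5 and |⟨(3,3)⟩| = 5, so |H| is a multiple of lcm(5, 5) = 5 and divides |G| = 25.
Closing under the operation: H = {(0,0), (1,1), (2,2), (3,3), (4,4)}, so |H| = 5.

5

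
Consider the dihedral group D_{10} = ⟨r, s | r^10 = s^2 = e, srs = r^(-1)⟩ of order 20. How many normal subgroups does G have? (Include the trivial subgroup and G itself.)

G has 22 subgroups. Checking conjugation-invariance by order — order 1: 1/1 normal; order 2: 1/11 normal; order 4: 0/5 normal; order 5: 1/1 normal; order 10: 3/3 normal; order 20: 1/1 normal.
Total normal subgroups: 7.

7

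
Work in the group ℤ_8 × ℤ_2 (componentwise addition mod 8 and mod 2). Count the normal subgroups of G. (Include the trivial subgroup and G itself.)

11

G is abelian, so every subgroup is normal.
G has 11 subgroups in total, hence 11 normal subgroups.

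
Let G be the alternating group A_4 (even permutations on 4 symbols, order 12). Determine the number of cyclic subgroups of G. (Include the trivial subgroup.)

8

A cyclic subgroup of order d is generated by each of its φ(d) elements of order d, so the cyclic subgroups of order d number (#elements of order d)/φ(d).
Cyclic subgroups by order — order 1: 1; order 2: 3; order 3: 4.
Total: 8.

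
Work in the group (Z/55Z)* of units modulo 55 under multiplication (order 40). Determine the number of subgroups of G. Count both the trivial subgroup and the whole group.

|G| = 40, so by Lagrange every subgroup order divides 40. Divisors: 1, 2, 4, 5, 8, 10, 20, 40.
Subgroups by order — order 1: 1; order 2: 3; order 4: 3; order 5: 1; order 8: 1; order 10: 3; order 20: 3; order 40: 1.
Total: 1 + 3 + 3 + 1 + 1 + 3 + 3 + 1 = 16.

16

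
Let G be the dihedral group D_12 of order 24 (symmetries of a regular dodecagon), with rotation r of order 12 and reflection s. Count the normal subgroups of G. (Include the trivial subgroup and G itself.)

9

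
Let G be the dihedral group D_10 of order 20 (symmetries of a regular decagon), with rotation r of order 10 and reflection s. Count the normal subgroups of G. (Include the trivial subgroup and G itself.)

G has 22 subgroups. Checking conjugation-invariance by order — order 1: 1/1 normal; order 2: 1/11 normal; order 4: 0/5 normal; order 5: 1/1 normal; order 10: 3/3 normal; order 20: 1/1 normal.
Total normal subgroups: 7.

7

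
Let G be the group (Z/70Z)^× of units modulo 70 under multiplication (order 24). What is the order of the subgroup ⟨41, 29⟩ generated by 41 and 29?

4

|⟨41⟩| = 2 and |⟨29⟩| = 2, so |H| is a multiple of lcm(2, 2) = 2 and divides |G| = 24.
Closing under the operation: H = {1, 29, 41, 69}, so |H| = 4.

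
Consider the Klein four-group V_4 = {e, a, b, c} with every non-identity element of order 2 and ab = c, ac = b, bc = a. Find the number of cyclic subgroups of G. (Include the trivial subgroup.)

Group the elements of G by the cyclic subgroup they generate; each cyclic subgroup of order d accounts for φ(d) elements.
Cyclic subgroups by order — order 1: 1; order 2: 3.
Total: 4.

4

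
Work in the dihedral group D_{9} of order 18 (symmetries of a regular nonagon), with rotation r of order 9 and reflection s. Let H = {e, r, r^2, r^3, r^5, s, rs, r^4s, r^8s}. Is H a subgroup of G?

r^2 ∈ H but its inverse r^7 ∉ H, so H is not a subgroup.

No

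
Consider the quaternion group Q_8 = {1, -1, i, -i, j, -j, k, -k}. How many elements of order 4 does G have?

The elements of order 4 are: i, -i, j, -j, k, -k.
That's 6.

6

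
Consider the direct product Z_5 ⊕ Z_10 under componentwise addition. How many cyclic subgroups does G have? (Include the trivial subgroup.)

Each element a generates a cyclic subgroup ⟨a⟩; distinct elements may generate the same one (a cyclic group of order d has φ(d) generators).
Cyclic subgroups by order — order 1: 1; order 2: 1; order 5: 6; order 10: 6.
Total: 14.

14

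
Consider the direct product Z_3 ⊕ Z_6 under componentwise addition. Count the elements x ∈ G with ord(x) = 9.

0

An element (a,b) has order lcm(ord(a), ord(b)); count pairs with lcm equal to 9.
Enumerating gives 0 such elements.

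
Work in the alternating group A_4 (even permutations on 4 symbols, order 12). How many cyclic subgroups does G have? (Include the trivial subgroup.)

A cyclic subgroup of order d is generated by each of its φ(d) elements of order d, so the cyclic subgroups of order d number (#elements of order d)/φ(d).
Cyclic subgroups by order — order 1: 1; order 2: 3; order 3: 4.
Total: 8.

8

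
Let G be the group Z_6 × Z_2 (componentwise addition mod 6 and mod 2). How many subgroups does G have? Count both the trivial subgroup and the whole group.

|G| = 12, so by Lagrange every subgroup order divides 12. Divisors: 1, 2, 3, 4, 6, 12.
Subgroups by order — order 1: 1; order 2: 3; order 3: 1; order 4: 1; order 6: 3; order 12: 1.
Total: 1 + 3 + 1 + 1 + 3 + 1 = 10.

10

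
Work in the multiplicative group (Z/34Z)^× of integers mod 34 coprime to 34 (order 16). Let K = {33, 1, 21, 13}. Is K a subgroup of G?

Yes

|K| = 4 divides |G| = 16, consistent with Lagrange.
K contains the identity, every element's inverse is in K, and K is closed under ·: it is a subgroup.
In fact K = ⟨21⟩.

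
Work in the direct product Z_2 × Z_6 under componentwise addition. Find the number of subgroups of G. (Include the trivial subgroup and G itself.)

10

|G| = 12, so by Lagrange every subgroup order divides 12. Divisors: 1, 2, 3, 4, 6, 12.
Subgroups by order — order 1: 1; order 2: 3; order 3: 1; order 4: 1; order 6: 3; order 12: 1.
Total: 1 + 3 + 1 + 1 + 3 + 1 = 10.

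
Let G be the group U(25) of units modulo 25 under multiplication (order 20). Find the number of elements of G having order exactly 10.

The elements of order 10 are: 4, 9, 14, 19.
That's 4.

4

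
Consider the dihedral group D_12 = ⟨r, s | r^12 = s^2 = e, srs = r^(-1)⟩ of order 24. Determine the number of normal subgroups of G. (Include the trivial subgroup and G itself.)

9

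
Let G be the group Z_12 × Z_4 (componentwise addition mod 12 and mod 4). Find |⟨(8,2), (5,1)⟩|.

24

|⟨(8,2)⟩| = 6 and |⟨(5,1)⟩| = 12, so |H| is a multiple of lcm(6, 12) = 12 and divides |G| = 48.
Closing under the operation: H = {(0,0), (0,2), (1,1), (1,3), (2,0), (2,2), (3,1), (3,3), (4,0), (4,2), (5,1), (5,3), (6,0), (6,2), (7,1), (7,3), (8,0), (8,2), (9,1), (9,3), (10,0), (10,2), (11,1), (11,3)}, so |H| = 24.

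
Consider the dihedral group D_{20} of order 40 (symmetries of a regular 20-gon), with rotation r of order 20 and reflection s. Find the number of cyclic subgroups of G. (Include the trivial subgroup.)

26

A cyclic subgroup of order d is generated by each of its φ(d) elements of order d, so the cyclic subgroups of order d number (#elements of order d)/φ(d).
Cyclic subgroups by order — order 1: 1; order 2: 21; order 4: 1; order 5: 1; order 10: 1; order 20: 1.
Total: 26.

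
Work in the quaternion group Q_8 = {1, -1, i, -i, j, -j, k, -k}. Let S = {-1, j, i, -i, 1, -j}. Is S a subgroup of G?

No

|S| = 6 does not divide |G| = 8, so by Lagrange S is not a subgroup.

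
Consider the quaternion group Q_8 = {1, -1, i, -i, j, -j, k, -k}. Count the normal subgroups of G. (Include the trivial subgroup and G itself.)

6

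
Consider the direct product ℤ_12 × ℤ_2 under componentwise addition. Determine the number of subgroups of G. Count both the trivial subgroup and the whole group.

16

|G| = 24, so by Lagrange every subgroup order divides 24. Divisors: 1, 2, 3, 4, 6, 8, 12, 24.
Subgroups by order — order 1: 1; order 2: 3; order 3: 1; order 4: 3; order 6: 3; order 8: 1; order 12: 3; order 24: 1.
Total: 1 + 3 + 1 + 3 + 3 + 1 + 3 + 1 = 16.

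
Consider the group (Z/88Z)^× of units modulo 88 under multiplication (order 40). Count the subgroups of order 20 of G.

7

|G| = 40 and 20 | 40, so subgroups of order 20 are possible by Lagrange.
The subgroups of order 20 are: {1, 9, 13, 15, 19, 21, 23, 25, 29, 31, 35, 43, 47, 49, 51, 61, 71, 81, 83, 85}; {1, 5, 9, 13, 17, 21, 25, 29, 37, 41, 45, 49, 53, 57, 61, 65, 69, 73, 81, 85}; {1, 3, 7, 9, 13, 21, 25, 27, 29, 39, 49, 59, 61, 63, 67, 75, 79, 81, 85, 87}; {1, 7, 9, 15, 17, 23, 25, 31, 39, 41, 47, 49, 57, 63, 65, 71, 73, 79, 81, 87}; … (7 in all).
So G has 7 subgroups of order 20.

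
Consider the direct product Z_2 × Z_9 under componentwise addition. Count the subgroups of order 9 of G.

1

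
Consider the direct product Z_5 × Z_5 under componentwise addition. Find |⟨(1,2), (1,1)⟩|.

25

|⟨(1,2)⟩| = 5 and |⟨(1,1)⟩| = 5, so |H| is a multiple of lcm(5, 5) = 5 and divides |G| = 25.
Closing {(1,2), (1,1)} under the group operation gives all of G, so |H| = 25.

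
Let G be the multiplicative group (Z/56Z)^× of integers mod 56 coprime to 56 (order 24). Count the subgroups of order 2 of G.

7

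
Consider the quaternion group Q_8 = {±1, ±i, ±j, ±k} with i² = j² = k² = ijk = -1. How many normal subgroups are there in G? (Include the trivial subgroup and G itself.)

G has 6 subgroups. Checking conjugation-invariance by order — order 1: 1/1 normal; order 2: 1/1 normal; order 4: 3/3 normal; order 8: 1/1 normal.
Total normal subgroups: 6.

6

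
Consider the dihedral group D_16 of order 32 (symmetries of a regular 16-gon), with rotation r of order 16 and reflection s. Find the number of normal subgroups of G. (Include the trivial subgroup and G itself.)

8

G has 36 subgroups. Checking conjugation-invariance by order — order 1: 1/1 normal; order 2: 1/17 normal; order 4: 1/9 normal; order 8: 1/5 normal; order 16: 3/3 normal; order 32: 1/1 normal.
Total normal subgroups: 8.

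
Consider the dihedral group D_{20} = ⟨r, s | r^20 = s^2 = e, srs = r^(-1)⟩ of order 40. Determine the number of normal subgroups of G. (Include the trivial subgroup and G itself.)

G has 48 subgroups. Checking conjugation-invariance by order — order 1: 1/1 normal; order 2: 1/21 normal; order 4: 1/11 normal; order 5: 1/1 normal; order 8: 0/5 normal; order 10: 1/5 normal; order 20: 3/3 normal; order 40: 1/1 normal.
Total normal subgroups: 9.

9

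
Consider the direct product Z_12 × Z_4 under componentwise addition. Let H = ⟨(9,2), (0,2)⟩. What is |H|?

|⟨(9,2)⟩| = 4 and |⟨(0,2)⟩| = 2, so |H| is a multiple of lcm(4, 2) = 4 and divides |G| = 48.
Closing under the operation: H = {(0,0), (0,2), (3,0), (3,2), (6,0), (6,2), (9,0), (9,2)}, so |H| = 8.

8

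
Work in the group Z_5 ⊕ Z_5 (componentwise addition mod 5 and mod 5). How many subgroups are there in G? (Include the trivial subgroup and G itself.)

8

|G| = 25, so by Lagrange every subgroup order divides 25. Divisors: 1, 5, 25.
Subgroups by order — order 1: 1; order 5: 6; order 25: 1.
Total: 1 + 6 + 1 = 8.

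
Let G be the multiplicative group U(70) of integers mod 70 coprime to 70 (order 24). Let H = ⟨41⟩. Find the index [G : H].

|⟨41⟩| = 2 and |G| = 24.
By Lagrange, [G : H] = |G|/|H| = 24/2 = 12.

12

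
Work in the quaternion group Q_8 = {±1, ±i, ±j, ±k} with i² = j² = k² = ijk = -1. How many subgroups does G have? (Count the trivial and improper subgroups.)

|G| = 8, so by Lagrange every subgroup order divides 8. Divisors: 1, 2, 4, 8.
Subgroups by order — order 1: 1; order 2: 1; order 4: 3; order 8: 1.
Total: 1 + 1 + 3 + 1 = 6.

6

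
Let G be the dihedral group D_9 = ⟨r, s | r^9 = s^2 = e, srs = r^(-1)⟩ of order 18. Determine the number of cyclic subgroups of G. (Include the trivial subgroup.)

Group the elements of G by the cyclic subgroup they generate; each cyclic subgroup of order d accounts for φ(d) elements.
Cyclic subgroups by order — order 1: 1; order 2: 9; order 3: 1; order 9: 1.
Total: 12.

12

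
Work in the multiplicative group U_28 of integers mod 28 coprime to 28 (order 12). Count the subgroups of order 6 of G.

|G| = 12 and 6 | 12, so subgroups of order 6 are possible by Lagrange.
The subgroups of order 6 are: {1, 9, 11, 15, 23, 25}; {1, 5, 9, 13, 17, 25}; {1, 3, 9, 19, 25, 27}.
So G has 3 subgroups of order 6.

3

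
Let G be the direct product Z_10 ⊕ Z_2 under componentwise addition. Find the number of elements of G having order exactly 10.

12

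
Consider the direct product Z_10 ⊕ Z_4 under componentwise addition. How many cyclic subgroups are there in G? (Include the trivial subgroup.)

12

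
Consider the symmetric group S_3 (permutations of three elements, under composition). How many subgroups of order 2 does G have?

|G| = 6 and 2 | 6, so subgroups of order 2 are possible by Lagrange.
The subgroups of order 2 are: {e, (1 2)}; {e, (1 3)}; {e, (2 3)}.
So G has 3 subgroups of order 2.

3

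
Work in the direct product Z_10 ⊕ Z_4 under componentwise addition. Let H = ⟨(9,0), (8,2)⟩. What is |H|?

20

|⟨(9,0)⟩| = 10 and |⟨(8,2)⟩| = 10, so |H| is a multiple of lcm(10, 10) = 10 and divides |G| = 40.
Closing under the operation: H = {(0,0), (0,2), (1,0), (1,2), (2,0), (2,2), (3,0), (3,2), (4,0), (4,2), (5,0), (5,2), (6,0), (6,2), (7,0), (7,2), (8,0), (8,2), (9,0), (9,2)}, so |H| = 20.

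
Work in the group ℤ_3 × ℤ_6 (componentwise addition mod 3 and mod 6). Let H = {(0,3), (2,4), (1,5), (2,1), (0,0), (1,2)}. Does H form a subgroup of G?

Yes

|H| = 6 divides |G| = 18, consistent with Lagrange.
H contains the identity, every element's inverse is in H, and H is closed under +: it is a subgroup.
In fact H = ⟨(2,1)⟩.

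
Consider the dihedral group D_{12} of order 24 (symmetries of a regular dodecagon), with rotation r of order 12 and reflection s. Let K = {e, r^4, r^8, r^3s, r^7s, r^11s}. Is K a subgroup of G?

Yes

|K| = 6 divides |G| = 24, consistent with Lagrange.
K contains the identity, every element's inverse is in K, and K is closed under ·: it is a subgroup.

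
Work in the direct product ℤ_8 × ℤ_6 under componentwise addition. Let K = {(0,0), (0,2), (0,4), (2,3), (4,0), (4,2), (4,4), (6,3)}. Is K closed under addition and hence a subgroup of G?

Closure fails: (4,4) + (2,3) = (6,1) ∉ K. So K is not a subgroup.

No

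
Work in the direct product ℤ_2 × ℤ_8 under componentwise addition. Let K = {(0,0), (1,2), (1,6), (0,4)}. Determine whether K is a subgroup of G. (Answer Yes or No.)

Yes

|K| = 4 divides |G| = 16, consistent with Lagrange.
K contains the identity, every element's inverse is in K, and K is closed under +: it is a subgroup.
In fact K = ⟨(1,6)⟩.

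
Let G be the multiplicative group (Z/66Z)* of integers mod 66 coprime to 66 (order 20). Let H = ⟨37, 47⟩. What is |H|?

|⟨37⟩| = 5 and |⟨47⟩| = 10, so |H| is a multiple of lcm(5, 10) = 10 and divides |G| = 20.
Closing under the operation: H = {1, 5, 23, 25, 31, 37, 47, 49, 53, 59}, so |H| = 10.

10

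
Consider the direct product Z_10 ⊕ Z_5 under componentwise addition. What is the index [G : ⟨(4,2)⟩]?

10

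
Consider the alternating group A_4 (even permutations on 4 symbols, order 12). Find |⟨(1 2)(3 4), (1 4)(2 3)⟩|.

|⟨(1 2)(3 4)⟩| = 2 and |⟨(1 4)(2 3)⟩| = 2, so |H| is a multiple of lcm(2, 2) = 2 and divides |G| = 12.
Closing under the operation: H = {e, (1 2)(3 4), (1 3)(2 4), (1 4)(2 3)}, so |H| = 4.

4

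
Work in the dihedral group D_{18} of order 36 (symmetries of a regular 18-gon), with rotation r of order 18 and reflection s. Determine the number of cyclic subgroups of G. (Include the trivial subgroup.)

A cyclic subgroup of order d is generated by each of its φ(d) elements of order d, so the cyclic subgroups of order d number (#elements of order d)/φ(d).
Cyclic subgroups by order — order 1: 1; order 2: 19; order 3: 1; order 6: 1; order 9: 1; order 18: 1.
Total: 24.

24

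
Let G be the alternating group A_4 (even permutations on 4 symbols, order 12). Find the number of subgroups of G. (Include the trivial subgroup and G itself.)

10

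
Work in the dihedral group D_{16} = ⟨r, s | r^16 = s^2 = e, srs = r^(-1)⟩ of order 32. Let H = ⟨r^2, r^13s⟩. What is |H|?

|⟨r^2⟩| = 8 and |⟨r^13s⟩| = 2, so |H| is a multiple of lcm(8, 2) = 8 and divides |G| = 32.
Closing under the operation: H = {e, r^2, r^4, r^6, r^8, r^10, r^12, r^14, rs, r^3s, r^5s, r^7s, r^9s, r^11s, r^13s, r^15s}, so |H| = 16.

16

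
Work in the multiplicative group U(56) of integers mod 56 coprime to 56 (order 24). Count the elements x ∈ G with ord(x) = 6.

14

Enumerating element orders in G gives 14 elements of order 6.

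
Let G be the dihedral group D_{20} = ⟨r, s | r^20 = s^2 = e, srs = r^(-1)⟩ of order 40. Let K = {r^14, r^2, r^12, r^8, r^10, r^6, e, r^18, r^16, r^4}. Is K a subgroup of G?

|K| = 10 divides |G| = 40, consistent with Lagrange.
K contains the identity, every element's inverse is in K, and K is closed under ·: it is a subgroup.
In fact K = ⟨r^18⟩.

Yes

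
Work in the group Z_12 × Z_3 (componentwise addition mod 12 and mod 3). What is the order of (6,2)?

6

The order of (6,2) in Z_12 × Z_3 is lcm(ord(6) in Z_12, ord(2) in Z_3).
ord(6) = 2 and ord(2) = 3, so |⟨(6,2)⟩| = lcm(2, 3) = 6.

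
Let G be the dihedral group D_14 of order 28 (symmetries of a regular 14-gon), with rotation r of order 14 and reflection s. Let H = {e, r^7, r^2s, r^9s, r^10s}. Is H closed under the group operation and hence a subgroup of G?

|H| = 5 does not divide |G| = 28, so by Lagrange H is not a subgroup.

No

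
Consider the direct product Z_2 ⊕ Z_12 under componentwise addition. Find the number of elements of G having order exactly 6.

6

An element (a,b) has order lcm(ord(a), ord(b)); count pairs with lcm equal to 6.
Enumerating gives 6 such elements.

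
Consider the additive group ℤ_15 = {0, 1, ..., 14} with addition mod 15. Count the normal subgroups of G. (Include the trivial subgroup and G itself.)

G is abelian, so every subgroup is normal.
G has 4 subgroups in total, hence 4 normal subgroups.

4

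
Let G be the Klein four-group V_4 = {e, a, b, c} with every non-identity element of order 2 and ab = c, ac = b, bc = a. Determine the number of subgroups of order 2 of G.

|G| = 4 and 2 | 4, so subgroups of order 2 are possible by Lagrange.
The subgroups of order 2 are: {e, a}; {e, b}; {e, c}.
So G has 3 subgroups of order 2.

3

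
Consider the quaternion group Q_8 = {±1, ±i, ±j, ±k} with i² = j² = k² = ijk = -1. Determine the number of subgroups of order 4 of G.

|G| = 8 and 4 | 8, so subgroups of order 4 are possible by Lagrange.
The subgroups of order 4 are: {1, -1, i, -i}; {1, -1, j, -j}; {1, -1, k, -k}.
So G has 3 subgroups of order 4.

3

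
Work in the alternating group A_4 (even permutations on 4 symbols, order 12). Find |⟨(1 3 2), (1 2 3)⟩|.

|⟨(1 3 2)⟩| = 3 and |⟨(1 2 3)⟩| = 3, so |H| is a multiple of lcm(3, 3) = 3 and divides |G| = 12.
Closing under the operation: H = {e, (1 2 3), (1 3 2)}, so |H| = 3.

3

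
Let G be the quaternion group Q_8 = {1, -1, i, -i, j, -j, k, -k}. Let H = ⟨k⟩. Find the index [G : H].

|⟨k⟩| = 4 and |G| = 8.
By Lagrange, [G : H] = |G|/|H| = 8/4 = 2.

2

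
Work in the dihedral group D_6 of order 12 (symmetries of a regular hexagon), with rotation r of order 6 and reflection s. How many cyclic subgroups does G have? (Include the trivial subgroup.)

10

Each element a generates a cyclic subgroup ⟨a⟩; distinct elements may generate the same one (a cyclic group of order d has φ(d) generators).
Cyclic subgroups by order — order 1: 1; order 2: 7; order 3: 1; order 6: 1.
Total: 10.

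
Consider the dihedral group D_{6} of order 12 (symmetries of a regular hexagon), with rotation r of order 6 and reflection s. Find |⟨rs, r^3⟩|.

4

|⟨rs⟩| = 2 and |⟨r^3⟩| = 2, so |H| is a multiple of lcm(2, 2) = 2 and divides |G| = 12.
Closing under the operation: H = {e, r^3, rs, r^4s}, so |H| = 4.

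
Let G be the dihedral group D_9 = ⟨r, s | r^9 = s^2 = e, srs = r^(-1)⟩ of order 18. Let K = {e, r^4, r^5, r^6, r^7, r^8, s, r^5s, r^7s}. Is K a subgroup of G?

r^7 ∈ K but its inverse r^2 ∉ K, so K is not a subgroup.

No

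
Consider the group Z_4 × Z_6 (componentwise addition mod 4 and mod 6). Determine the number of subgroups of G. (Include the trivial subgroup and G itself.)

|G| = 24, so by Lagrange every subgroup order divides 24. Divisors: 1, 2, 3, 4, 6, 8, 12, 24.
Subgroups by order — order 1: 1; order 2: 3; order 3: 1; order 4: 3; order 6: 3; order 8: 1; order 12: 3; order 24: 1.
Total: 1 + 3 + 1 + 3 + 3 + 1 + 3 + 1 = 16.

16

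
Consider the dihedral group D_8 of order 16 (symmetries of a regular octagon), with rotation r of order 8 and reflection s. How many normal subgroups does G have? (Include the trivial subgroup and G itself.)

G has 19 subgroups. Checking conjugation-invariance by order — order 1: 1/1 normal; order 2: 1/9 normal; order 4: 1/5 normal; order 8: 3/3 normal; order 16: 1/1 normal.
Total normal subgroups: 7.

7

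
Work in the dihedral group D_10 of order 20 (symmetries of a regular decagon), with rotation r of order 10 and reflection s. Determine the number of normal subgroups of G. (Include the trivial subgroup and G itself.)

7

G has 22 subgroups. Checking conjugation-invariance by order — order 1: 1/1 normal; order 2: 1/11 normal; order 4: 0/5 normal; order 5: 1/1 normal; order 10: 3/3 normal; order 20: 1/1 normal.
Total normal subgroups: 7.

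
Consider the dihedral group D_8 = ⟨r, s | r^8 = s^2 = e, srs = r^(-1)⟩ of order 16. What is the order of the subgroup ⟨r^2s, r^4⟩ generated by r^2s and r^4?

4

|⟨r^2s⟩| = 2 and |⟨r^4⟩| = 2, so |H| is a multiple of lcm(2, 2) = 2 and divides |G| = 16.
Closing under the operation: H = {e, r^4, r^2s, r^6s}, so |H| = 4.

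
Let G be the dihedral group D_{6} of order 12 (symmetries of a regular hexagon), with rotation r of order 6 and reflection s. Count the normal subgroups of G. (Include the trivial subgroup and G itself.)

G has 16 subgroups. Checking conjugation-invariance by order — order 1: 1/1 normal; order 2: 1/7 normal; order 3: 1/1 normal; order 4: 0/3 normal; order 6: 3/3 normal; order 12: 1/1 normal.
Total normal subgroups: 7.

7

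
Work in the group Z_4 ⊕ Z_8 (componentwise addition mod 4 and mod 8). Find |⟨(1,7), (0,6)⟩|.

|⟨(1,7)⟩| = 8 and |⟨(0,6)⟩| = 4, so |H| is a multiple of lcm(8, 4) = 8 and divides |G| = 32.
Closing under the operation: H = {(0,0), (0,2), (0,4), (0,6), (1,1), (1,3), (1,5), (1,7), (2,0), (2,2), (2,4), (2,6), (3,1), (3,3), (3,5), (3,7)}, so |H| = 16.

16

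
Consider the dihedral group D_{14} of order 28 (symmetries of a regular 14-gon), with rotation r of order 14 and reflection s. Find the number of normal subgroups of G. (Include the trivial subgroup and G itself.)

G has 28 subgroups. Checking conjugation-invariance by order — order 1: 1/1 normal; order 2: 1/15 normal; order 4: 0/7 normal; order 7: 1/1 normal; order 14: 3/3 normal; order 28: 1/1 normal.
Total normal subgroups: 7.

7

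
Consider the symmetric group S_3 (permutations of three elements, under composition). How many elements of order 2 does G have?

3

The elements of order 2 are: (2 3), (1 2), (1 3).
That's 3.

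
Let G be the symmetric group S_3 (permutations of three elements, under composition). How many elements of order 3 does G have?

The elements of order 3 are: (1 2 3), (1 3 2).
That's 2.

2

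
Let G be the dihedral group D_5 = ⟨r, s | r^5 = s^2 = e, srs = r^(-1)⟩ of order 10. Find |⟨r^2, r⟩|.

|⟨r^2⟩| = 5 and |⟨r⟩| = 5, so |H| is a multiple of lcm(5, 5) = 5 and divides |G| = 10.
Closing under the operation: H = {e, r, r^2, r^3, r^4}, so |H| = 5.

5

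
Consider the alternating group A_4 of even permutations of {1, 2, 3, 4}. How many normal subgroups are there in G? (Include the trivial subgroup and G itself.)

3

G has 10 subgroups. Checking conjugation-invariance by order — order 1: 1/1 normal; order 2: 0/3 normal; order 3: 0/4 normal; order 4: 1/1 normal; order 12: 1/1 normal.
Total normal subgroups: 3.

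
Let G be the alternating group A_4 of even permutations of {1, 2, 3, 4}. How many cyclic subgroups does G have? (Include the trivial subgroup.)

8

Group the elements of G by the cyclic subgroup they generate; each cyclic subgroup of order d accounts for φ(d) elements.
Cyclic subgroups by order — order 1: 1; order 2: 3; order 3: 4.
Total: 8.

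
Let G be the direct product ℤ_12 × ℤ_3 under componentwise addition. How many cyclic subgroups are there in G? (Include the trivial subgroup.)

15

A cyclic subgroup of order d is generated by each of its φ(d) elements of order d, so the cyclic subgroups of order d number (#elements of order d)/φ(d).
Cyclic subgroups by order — order 1: 1; order 2: 1; order 3: 4; order 4: 1; order 6: 4; order 12: 4.
Total: 15.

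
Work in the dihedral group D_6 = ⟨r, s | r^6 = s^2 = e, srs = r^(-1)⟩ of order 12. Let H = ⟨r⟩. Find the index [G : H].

2

|⟨r⟩| = 6 and |G| = 12.
By Lagrange, [G : H] = |G|/|H| = 12/6 = 2.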